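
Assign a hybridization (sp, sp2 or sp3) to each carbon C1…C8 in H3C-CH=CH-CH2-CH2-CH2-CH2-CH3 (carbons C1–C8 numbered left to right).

C1 — 4 σ bonds. Steric number 4, so sp3.
C2 (3 σ bonds, plus one π bond) has steric number 3: sp2.
C3 is sp2: 3 σ bonds, plus one π bond, 3 electron-density regions.
C4 has 4 σ bonds: steric number 4 → sp3.
C5 has 4 σ bonds: steric number 4 → sp3.
C6 — 4 σ bonds. Steric number 4, so sp3.
C7: 4 σ bonds; 4 regions of electron density → sp3.
C8 has 4 σ bonds: steric number 4 → sp3.

C1 sp3, C2 sp2, C3 sp2, C4 sp3, C5 sp3, C6 sp3, C7 sp3, C8 sp3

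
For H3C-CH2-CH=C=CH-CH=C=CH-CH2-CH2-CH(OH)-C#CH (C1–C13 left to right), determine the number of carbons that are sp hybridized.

4

C1: sp3
C2: sp3
C3: sp2
C4: sp ✓
C5: sp2
C6: sp2
C7: sp ✓
C8: sp2
C9: sp3
C10: sp3
C11: sp3
C12: sp ✓
C13: sp ✓
C4, C7, C12, C13 → 4 sp carbons.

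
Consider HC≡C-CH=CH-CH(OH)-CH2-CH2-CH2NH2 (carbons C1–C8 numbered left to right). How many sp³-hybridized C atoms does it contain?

4

C1: sp
C2: sp
C3: sp2
C4: sp2
C5: sp3 ✓
C6: sp3 ✓
C7: sp3 ✓
C8: sp3 ✓
C5, C6, C7, C8 → 4 sp3 carbons.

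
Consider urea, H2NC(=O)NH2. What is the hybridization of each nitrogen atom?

sp2

Both N lone pairs are conjugated with the C=O; planar sp2.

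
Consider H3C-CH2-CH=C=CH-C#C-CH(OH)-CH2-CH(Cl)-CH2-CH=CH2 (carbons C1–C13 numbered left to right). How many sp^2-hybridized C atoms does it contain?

C1: sp3
C2: sp3
C3: sp2 ✓
C4: sp
C5: sp2 ✓
C6: sp
C7: sp
C8: sp3
C9: sp3
C10: sp3
C11: sp3
C12: sp2 ✓
C13: sp2 ✓
C3, C5, C12, C13 → 4 sp2 carbons.

4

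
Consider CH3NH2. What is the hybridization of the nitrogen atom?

Three σ bonds + one lone pair = steric number 4 → sp3.

sp³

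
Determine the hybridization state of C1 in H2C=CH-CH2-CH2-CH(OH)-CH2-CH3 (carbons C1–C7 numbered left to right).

sp2

C1 (3 σ bonds, plus one π bond) has steric number 3: sp2.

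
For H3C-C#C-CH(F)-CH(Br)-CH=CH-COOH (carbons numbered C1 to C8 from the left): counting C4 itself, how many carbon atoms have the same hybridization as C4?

3

C4 is sp3 (only σ bonds).
C1: sp3 ✓
C2: sp
C3: sp
C4: sp3 ✓
C5: sp3 ✓
C6: sp2
C7: sp2
C8: sp2
3 carbons are sp3.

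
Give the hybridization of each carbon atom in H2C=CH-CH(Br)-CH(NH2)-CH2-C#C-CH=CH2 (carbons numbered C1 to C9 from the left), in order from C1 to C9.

C1 — 3 σ bonds, plus one π bond. Steric number 3, so sp2.
C2: 3 σ bonds, plus one π bond; 3 regions of electron density → sp2.
C3 — 4 σ bonds. Steric number 4, so sp3.
C4: 4 σ bonds; 4 regions of electron density → sp3.
C5 — 4 σ bonds. Steric number 4, so sp3.
C6 has 2 σ bonds, plus two π bonds: steric number 2 → sp.
C7: 2 σ bonds, plus two π bonds; 2 regions of electron density → sp.
C8: 3 σ bonds, plus one π bond — 3 electron domains, sp2.
C9 is sp2: 3 σ bonds, plus one π bond, 3 electron-density regions.

C1 sp2, C2 sp2, C3 sp3, C4 sp3, C5 sp3, C6 sp, C7 sp, C8 sp2, C9 sp2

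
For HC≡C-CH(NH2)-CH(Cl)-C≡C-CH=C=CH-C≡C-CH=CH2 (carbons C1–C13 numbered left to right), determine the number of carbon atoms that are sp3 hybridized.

C1: sp
C2: sp
C3: sp3 ✓
C4: sp3 ✓
C5: sp
C6: sp
C7: sp2
C8: sp
C9: sp2
C10: sp
C11: sp
C12: sp2
C13: sp2
C3, C4 → 2 sp3 carbons.

2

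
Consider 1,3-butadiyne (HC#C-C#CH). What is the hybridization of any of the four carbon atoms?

Every carbon is part of a C≡C triple bond: two σ regions → sp.

sp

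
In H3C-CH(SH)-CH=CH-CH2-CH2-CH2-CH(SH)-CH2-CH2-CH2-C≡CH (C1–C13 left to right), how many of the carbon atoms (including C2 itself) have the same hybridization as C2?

C2 is sp3 (only σ bonds).
C1: sp3 ✓
C2: sp3 ✓
C3: sp2
C4: sp2
C5: sp3 ✓
C6: sp3 ✓
C7: sp3 ✓
C8: sp3 ✓
C9: sp3 ✓
C10: sp3 ✓
C11: sp3 ✓
C12: sp
C13: sp
9 carbons are sp3.

9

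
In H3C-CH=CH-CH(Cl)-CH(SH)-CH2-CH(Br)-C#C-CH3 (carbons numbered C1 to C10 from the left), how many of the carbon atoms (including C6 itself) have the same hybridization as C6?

6

C6 is sp3 (only σ bonds).
C1: sp3 ✓
C2: sp2
C3: sp2
C4: sp3 ✓
C5: sp3 ✓
C6: sp3 ✓
C7: sp3 ✓
C8: sp
C9: sp
C10: sp3 ✓
6 carbons are sp3.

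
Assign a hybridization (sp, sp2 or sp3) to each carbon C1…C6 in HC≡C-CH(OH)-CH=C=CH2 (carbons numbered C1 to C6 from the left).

C1 sp, C2 sp, C3 sp3, C4 sp2, C5 sp, C6 sp2

C1: 2 σ bonds, plus two π bonds; 2 regions of electron density → sp.
C2: 2 σ bonds, plus two π bonds; 2 regions of electron density → sp.
C3 has 4 σ bonds: steric number 4 → sp3.
C4 (3 σ bonds, plus one π bond) has steric number 3: sp2.
C5 carries 2 σ bonds, plus two π bonds, giving a steric number of 2, so it is sp.
C6 is sp2: 3 σ bonds, plus one π bond, 3 electron-density regions.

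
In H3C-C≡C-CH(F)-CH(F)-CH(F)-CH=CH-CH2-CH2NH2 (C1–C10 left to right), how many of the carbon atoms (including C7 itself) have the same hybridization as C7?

2

C7 is sp2 (one π bond).
C1: sp3
C2: sp
C3: sp
C4: sp3
C5: sp3
C6: sp3
C7: sp2 ✓
C8: sp2 ✓
C9: sp3
C10: sp3
2 carbons are sp2.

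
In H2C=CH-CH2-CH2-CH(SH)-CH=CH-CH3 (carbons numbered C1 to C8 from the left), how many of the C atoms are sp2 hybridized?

4

C1: sp2 ✓
C2: sp2 ✓
C3: sp3
C4: sp3
C5: sp3
C6: sp2 ✓
C7: sp2 ✓
C8: sp3
C1, C2, C6, C7 → 4 sp2 carbons.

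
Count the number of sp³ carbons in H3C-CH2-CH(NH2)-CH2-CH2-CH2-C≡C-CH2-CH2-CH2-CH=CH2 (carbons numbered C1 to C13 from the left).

C1: sp3 ✓
C2: sp3 ✓
C3: sp3 ✓
C4: sp3 ✓
C5: sp3 ✓
C6: sp3 ✓
C7: sp
C8: sp
C9: sp3 ✓
C10: sp3 ✓
C11: sp3 ✓
C12: sp2
C13: sp2
C1, C2, C3, C4, C5, C6, C9, C10, C11 → 9 sp3 carbons.

9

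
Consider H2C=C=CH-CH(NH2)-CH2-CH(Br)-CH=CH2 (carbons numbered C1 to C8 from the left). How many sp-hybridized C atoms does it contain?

1

C1: sp2
C2: sp ✓
C3: sp2
C4: sp3
C5: sp3
C6: sp3
C7: sp2
C8: sp2
C2 → 1 sp carbon.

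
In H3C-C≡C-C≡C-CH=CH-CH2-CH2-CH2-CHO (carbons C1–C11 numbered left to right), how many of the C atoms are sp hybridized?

C1: sp3
C2: sp ✓
C3: sp ✓
C4: sp ✓
C5: sp ✓
C6: sp2
C7: sp2
C8: sp3
C9: sp3
C10: sp3
C11: sp2
C2, C3, C4, C5 → 4 sp carbons.

4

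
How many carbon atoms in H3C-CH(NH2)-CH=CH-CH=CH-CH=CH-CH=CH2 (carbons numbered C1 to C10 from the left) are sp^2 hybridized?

8

C1: sp3
C2: sp3
C3: sp2 ✓
C4: sp2 ✓
C5: sp2 ✓
C6: sp2 ✓
C7: sp2 ✓
C8: sp2 ✓
C9: sp2 ✓
C10: sp2 ✓
C3, C4, C5, C6, C7, C8, C9, C10 → 8 sp2 carbons.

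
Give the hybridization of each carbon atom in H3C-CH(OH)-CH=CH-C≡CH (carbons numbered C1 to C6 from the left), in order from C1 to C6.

C1 sp3, C2 sp3, C3 sp2, C4 sp2, C5 sp, C6 sp

C1: 4 σ bonds; 4 regions of electron density → sp3.
C2 is sp3: 4 σ bonds, 4 electron-density regions.
C3: 3 σ bonds, plus one π bond — 3 electron domains, sp2.
C4 carries 3 σ bonds, plus one π bond, giving a steric number of 3, so it is sp2.
C5: 2 σ bonds, plus two π bonds; 2 regions of electron density → sp.
C6 (2 σ bonds, plus two π bonds) has steric number 2: sp.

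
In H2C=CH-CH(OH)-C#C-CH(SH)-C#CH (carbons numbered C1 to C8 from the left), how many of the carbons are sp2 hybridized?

C1: sp2 ✓
C2: sp2 ✓
C3: sp3
C4: sp
C5: sp
C6: sp3
C7: sp
C8: sp
C1, C2 → 2 sp2 carbons.

2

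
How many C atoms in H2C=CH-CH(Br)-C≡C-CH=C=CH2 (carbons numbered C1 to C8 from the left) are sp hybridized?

C1: sp2
C2: sp2
C3: sp3
C4: sp ✓
C5: sp ✓
C6: sp2
C7: sp ✓
C8: sp2
C4, C5, C7 → 3 sp carbons.

3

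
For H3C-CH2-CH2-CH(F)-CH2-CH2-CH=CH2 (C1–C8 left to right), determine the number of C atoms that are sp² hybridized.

C1: sp3
C2: sp3
C3: sp3
C4: sp3
C5: sp3
C6: sp3
C7: sp2 ✓
C8: sp2 ✓
C7, C8 → 2 sp2 carbons.

2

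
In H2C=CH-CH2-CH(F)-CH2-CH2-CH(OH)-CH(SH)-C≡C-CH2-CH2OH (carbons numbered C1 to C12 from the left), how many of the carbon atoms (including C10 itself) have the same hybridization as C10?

2

C10 is sp (two π bonds).
C1: sp2
C2: sp2
C3: sp3
C4: sp3
C5: sp3
C6: sp3
C7: sp3
C8: sp3
C9: sp ✓
C10: sp ✓
C11: sp3
C12: sp3
2 carbons are sp.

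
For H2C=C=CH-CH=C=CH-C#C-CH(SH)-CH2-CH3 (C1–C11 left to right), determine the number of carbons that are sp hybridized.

4

C1: sp2
C2: sp ✓
C3: sp2
C4: sp2
C5: sp ✓
C6: sp2
C7: sp ✓
C8: sp ✓
C9: sp3
C10: sp3
C11: sp3
C2, C5, C7, C8 → 4 sp carbons.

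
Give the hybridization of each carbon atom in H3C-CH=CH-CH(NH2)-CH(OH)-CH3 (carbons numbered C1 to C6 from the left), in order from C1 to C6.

C1: 4 σ bonds; 4 regions of electron density → sp3.
C2: 3 σ bonds, plus one π bond — 3 electron domains, sp2.
C3 carries 3 σ bonds, plus one π bond, giving a steric number of 3, so it is sp2.
C4: 4 σ bonds — 4 electron domains, sp3.
C5 (4 σ bonds) has steric number 4: sp3.
C6 is sp3: 4 σ bonds, 4 electron-density regions.

C1 sp3, C2 sp2, C3 sp2, C4 sp3, C5 sp3, C6 sp3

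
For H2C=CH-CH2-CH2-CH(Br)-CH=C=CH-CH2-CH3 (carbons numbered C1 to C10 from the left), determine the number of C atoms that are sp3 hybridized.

5

C1: sp2
C2: sp2
C3: sp3 ✓
C4: sp3 ✓
C5: sp3 ✓
C6: sp2
C7: sp
C8: sp2
C9: sp3 ✓
C10: sp3 ✓
C3, C4, C5, C9, C10 → 5 sp3 carbons.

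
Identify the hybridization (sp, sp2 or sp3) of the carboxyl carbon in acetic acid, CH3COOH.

The carboxyl carbon: 3 σ bonds, plus one π bond — 3 electron domains, sp2.

sp2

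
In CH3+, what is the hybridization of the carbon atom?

sp2

Three σ bonds to H, empty p orbital → sp2, trigonal planar.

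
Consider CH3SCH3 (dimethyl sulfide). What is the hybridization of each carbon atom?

Each carbon atom carries 4 σ bonds, giving a steric number of 4, so it is sp3.

sp³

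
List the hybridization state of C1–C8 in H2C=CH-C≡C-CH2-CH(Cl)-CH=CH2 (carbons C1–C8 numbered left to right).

C1 sp2, C2 sp2, C3 sp, C4 sp, C5 sp3, C6 sp3, C7 sp2, C8 sp2

C1 carries 3 σ bonds, plus one π bond, giving a steric number of 3, so it is sp2.
C2: 3 σ bonds, plus one π bond; 3 regions of electron density → sp2.
C3 — 2 σ bonds, plus two π bonds. Steric number 2, so sp.
C4 — 2 σ bonds, plus two π bonds. Steric number 2, so sp.
C5 is sp3: 4 σ bonds, 4 electron-density regions.
C6 has 4 σ bonds: steric number 4 → sp3.
C7 — 3 σ bonds, plus one π bond. Steric number 3, so sp2.
C8 has 3 σ bonds, plus one π bond: steric number 3 → sp2.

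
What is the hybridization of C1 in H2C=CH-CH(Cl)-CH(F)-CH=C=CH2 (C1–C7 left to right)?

sp²

C1 (3 σ bonds, plus one π bond) has steric number 3: sp2.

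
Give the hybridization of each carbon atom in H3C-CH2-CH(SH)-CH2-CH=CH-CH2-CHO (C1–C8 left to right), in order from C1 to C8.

C1: 4 σ bonds — 4 electron domains, sp3.
C2: 4 σ bonds — 4 electron domains, sp3.
C3 carries 4 σ bonds, giving a steric number of 4, so it is sp3.
C4 carries 4 σ bonds, giving a steric number of 4, so it is sp3.
C5: 3 σ bonds, plus one π bond — 3 electron domains, sp2.
C6 has 3 σ bonds, plus one π bond: steric number 3 → sp2.
C7 is sp3: 4 σ bonds, 4 electron-density regions.
C8: 3 σ bonds, plus one π bond — 3 electron domains, sp2.

C1 sp3, C2 sp3, C3 sp3, C4 sp3, C5 sp2, C6 sp2, C7 sp3, C8 sp2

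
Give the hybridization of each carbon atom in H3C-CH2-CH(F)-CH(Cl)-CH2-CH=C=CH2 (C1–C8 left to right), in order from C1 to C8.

C1 is sp3: 4 σ bonds, 4 electron-density regions.
C2: 4 σ bonds; 4 regions of electron density → sp3.
C3: 4 σ bonds — 4 electron domains, sp3.
C4 (4 σ bonds) has steric number 4: sp3.
C5 (4 σ bonds) has steric number 4: sp3.
C6 has 3 σ bonds, plus one π bond: steric number 3 → sp2.
C7 has 2 σ bonds, plus two π bonds: steric number 2 → sp.
C8: 3 σ bonds, plus one π bond; 3 regions of electron density → sp2.

C1 sp3, C2 sp3, C3 sp3, C4 sp3, C5 sp3, C6 sp2, C7 sp, C8 sp2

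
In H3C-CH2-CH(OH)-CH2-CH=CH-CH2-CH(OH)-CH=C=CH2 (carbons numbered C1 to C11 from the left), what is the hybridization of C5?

C5 is sp2: 3 σ bonds, plus one π bond, 3 electron-density regions.

sp²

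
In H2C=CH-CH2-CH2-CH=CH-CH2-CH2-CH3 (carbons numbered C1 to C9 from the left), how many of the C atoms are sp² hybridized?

4

C1: sp2 ✓
C2: sp2 ✓
C3: sp3
C4: sp3
C5: sp2 ✓
C6: sp2 ✓
C7: sp3
C8: sp3
C9: sp3
C1, C2, C5, C6 → 4 sp2 carbons.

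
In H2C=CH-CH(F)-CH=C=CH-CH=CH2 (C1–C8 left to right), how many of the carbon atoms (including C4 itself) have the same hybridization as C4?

C4 is sp2 (one π bond).
C1: sp2 ✓
C2: sp2 ✓
C3: sp3
C4: sp2 ✓
C5: sp
C6: sp2 ✓
C7: sp2 ✓
C8: sp2 ✓
6 carbons are sp2.

6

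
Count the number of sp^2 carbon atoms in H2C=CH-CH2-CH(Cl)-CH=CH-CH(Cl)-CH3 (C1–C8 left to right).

C1: sp2 ✓
C2: sp2 ✓
C3: sp3
C4: sp3
C5: sp2 ✓
C6: sp2 ✓
C7: sp3
C8: sp3
C1, C2, C5, C6 → 4 sp2 carbons.

4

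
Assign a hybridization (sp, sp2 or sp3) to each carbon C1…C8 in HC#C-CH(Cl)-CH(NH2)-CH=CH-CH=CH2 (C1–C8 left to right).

C1 (2 σ bonds, plus two π bonds) has steric number 2: sp.
C2 (2 σ bonds, plus two π bonds) has steric number 2: sp.
C3: 4 σ bonds — 4 electron domains, sp3.
C4 has 4 σ bonds: steric number 4 → sp3.
C5 is sp2: 3 σ bonds, plus one π bond, 3 electron-density regions.
C6 has 3 σ bonds, plus one π bond: steric number 3 → sp2.
C7 is sp2: 3 σ bonds, plus one π bond, 3 electron-density regions.
C8 (3 σ bonds, plus one π bond) has steric number 3: sp2.

C1 sp, C2 sp, C3 sp3, C4 sp3, C5 sp2, C6 sp2, C7 sp2, C8 sp2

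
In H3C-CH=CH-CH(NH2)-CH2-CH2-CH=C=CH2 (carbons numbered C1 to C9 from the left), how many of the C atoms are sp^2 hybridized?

C1: sp3
C2: sp2 ✓
C3: sp2 ✓
C4: sp3
C5: sp3
C6: sp3
C7: sp2 ✓
C8: sp
C9: sp2 ✓
C2, C3, C7, C9 → 4 sp2 carbons.

4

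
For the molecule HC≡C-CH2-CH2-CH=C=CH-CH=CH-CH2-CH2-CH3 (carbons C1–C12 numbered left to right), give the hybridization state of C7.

C7 (3 σ bonds, plus one π bond) has steric number 3: sp2.

sp^2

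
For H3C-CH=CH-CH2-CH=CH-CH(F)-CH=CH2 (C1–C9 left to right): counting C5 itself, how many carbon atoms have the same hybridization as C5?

6

C5 is sp2 (one π bond).
C1: sp3
C2: sp2 ✓
C3: sp2 ✓
C4: sp3
C5: sp2 ✓
C6: sp2 ✓
C7: sp3
C8: sp2 ✓
C9: sp2 ✓
6 carbons are sp2.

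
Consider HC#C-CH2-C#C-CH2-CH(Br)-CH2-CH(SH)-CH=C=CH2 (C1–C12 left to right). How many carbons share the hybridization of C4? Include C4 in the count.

5

C4 is sp (two π bonds).
C1: sp ✓
C2: sp ✓
C3: sp3
C4: sp ✓
C5: sp ✓
C6: sp3
C7: sp3
C8: sp3
C9: sp3
C10: sp2
C11: sp ✓
C12: sp2
5 carbons are sp.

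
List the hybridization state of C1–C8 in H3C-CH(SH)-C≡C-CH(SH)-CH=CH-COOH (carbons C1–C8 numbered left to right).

C1 sp3, C2 sp3, C3 sp, C4 sp, C5 sp3, C6 sp2, C7 sp2, C8 sp2

C1 (4 σ bonds) has steric number 4: sp3.
C2: 4 σ bonds — 4 electron domains, sp3.
C3: 2 σ bonds, plus two π bonds — 2 electron domains, sp.
C4 (2 σ bonds, plus two π bonds) has steric number 2: sp.
C5 has 4 σ bonds: steric number 4 → sp3.
C6 (3 σ bonds, plus one π bond) has steric number 3: sp2.
C7: 3 σ bonds, plus one π bond — 3 electron domains, sp2.
C8 — 3 σ bonds, plus one π bond. Steric number 3, so sp2.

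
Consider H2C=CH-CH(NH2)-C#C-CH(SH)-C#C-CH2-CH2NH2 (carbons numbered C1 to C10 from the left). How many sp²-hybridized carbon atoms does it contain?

2

C1: sp2 ✓
C2: sp2 ✓
C3: sp3
C4: sp
C5: sp
C6: sp3
C7: sp
C8: sp
C9: sp3
C10: sp3
C1, C2 → 2 sp2 carbons.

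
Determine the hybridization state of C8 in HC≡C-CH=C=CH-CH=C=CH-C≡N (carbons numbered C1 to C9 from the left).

sp^2

C8: 3 σ bonds, plus one π bond; 3 regions of electron density → sp2.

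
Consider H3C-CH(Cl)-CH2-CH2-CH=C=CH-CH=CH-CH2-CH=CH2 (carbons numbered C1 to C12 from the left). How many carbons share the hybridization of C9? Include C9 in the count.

C9 is sp2 (one π bond).
C1: sp3
C2: sp3
C3: sp3
C4: sp3
C5: sp2 ✓
C6: sp
C7: sp2 ✓
C8: sp2 ✓
C9: sp2 ✓
C10: sp3
C11: sp2 ✓
C12: sp2 ✓
6 carbons are sp2.

6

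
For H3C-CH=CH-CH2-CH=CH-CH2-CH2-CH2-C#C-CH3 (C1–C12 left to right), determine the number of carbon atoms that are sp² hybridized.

4

C1: sp3
C2: sp2 ✓
C3: sp2 ✓
C4: sp3
C5: sp2 ✓
C6: sp2 ✓
C7: sp3
C8: sp3
C9: sp3
C10: sp
C11: sp
C12: sp3
C2, C3, C5, C6 → 4 sp2 carbons.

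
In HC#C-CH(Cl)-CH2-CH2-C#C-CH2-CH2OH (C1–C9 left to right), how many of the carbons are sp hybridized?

4

C1: sp ✓
C2: sp ✓
C3: sp3
C4: sp3
C5: sp3
C6: sp ✓
C7: sp ✓
C8: sp3
C9: sp3
C1, C2, C6, C7 → 4 sp carbons.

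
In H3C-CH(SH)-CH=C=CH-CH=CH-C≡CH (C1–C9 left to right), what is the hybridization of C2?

sp3

C2: 4 σ bonds; 4 regions of electron density → sp3.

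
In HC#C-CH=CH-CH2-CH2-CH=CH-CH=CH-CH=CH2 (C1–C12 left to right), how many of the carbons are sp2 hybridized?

8

C1: sp
C2: sp
C3: sp2 ✓
C4: sp2 ✓
C5: sp3
C6: sp3
C7: sp2 ✓
C8: sp2 ✓
C9: sp2 ✓
C10: sp2 ✓
C11: sp2 ✓
C12: sp2 ✓
C3, C4, C7, C8, C9, C10, C11, C12 → 8 sp2 carbons.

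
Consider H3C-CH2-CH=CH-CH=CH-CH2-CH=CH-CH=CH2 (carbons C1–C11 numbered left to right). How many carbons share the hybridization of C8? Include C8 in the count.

C8 is sp2 (one π bond).
C1: sp3
C2: sp3
C3: sp2 ✓
C4: sp2 ✓
C5: sp2 ✓
C6: sp2 ✓
C7: sp3
C8: sp2 ✓
C9: sp2 ✓
C10: sp2 ✓
C11: sp2 ✓
8 carbons are sp2.

8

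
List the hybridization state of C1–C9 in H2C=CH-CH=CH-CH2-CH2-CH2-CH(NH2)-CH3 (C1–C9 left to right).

C1 sp2, C2 sp2, C3 sp2, C4 sp2, C5 sp3, C6 sp3, C7 sp3, C8 sp3, C9 sp3

C1 has 3 σ bonds, plus one π bond: steric number 3 → sp2.
C2 is sp2: 3 σ bonds, plus one π bond, 3 electron-density regions.
C3 has 3 σ bonds, plus one π bond: steric number 3 → sp2.
C4 carries 3 σ bonds, plus one π bond, giving a steric number of 3, so it is sp2.
C5 — 4 σ bonds. Steric number 4, so sp3.
C6: 4 σ bonds; 4 regions of electron density → sp3.
C7 is sp3: 4 σ bonds, 4 electron-density regions.
C8 is sp3: 4 σ bonds, 4 electron-density regions.
C9 has 4 σ bonds: steric number 4 → sp3.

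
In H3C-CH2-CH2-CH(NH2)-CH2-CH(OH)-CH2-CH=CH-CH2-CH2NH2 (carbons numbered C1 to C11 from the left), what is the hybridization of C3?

C3: 4 σ bonds; 4 regions of electron density → sp3.

sp^3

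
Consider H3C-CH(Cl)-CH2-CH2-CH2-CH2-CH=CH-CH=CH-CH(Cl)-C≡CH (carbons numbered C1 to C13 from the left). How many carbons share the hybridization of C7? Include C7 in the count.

4

C7 is sp2 (one π bond).
C1: sp3
C2: sp3
C3: sp3
C4: sp3
C5: sp3
C6: sp3
C7: sp2 ✓
C8: sp2 ✓
C9: sp2 ✓
C10: sp2 ✓
C11: sp3
C12: sp
C13: sp
4 carbons are sp2.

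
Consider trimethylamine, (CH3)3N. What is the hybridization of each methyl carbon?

Each methyl carbon: 4 σ bonds — 4 electron domains, sp3.

sp³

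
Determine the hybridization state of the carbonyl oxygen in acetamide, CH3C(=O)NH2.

The carbonyl oxygen: 1 σ bond and 2 lone pairs, plus one π bond; 3 regions of electron density → sp2.

sp^2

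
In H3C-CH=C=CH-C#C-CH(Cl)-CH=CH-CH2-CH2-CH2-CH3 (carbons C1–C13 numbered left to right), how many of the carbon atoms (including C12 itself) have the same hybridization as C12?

6

C12 is sp3 (only σ bonds).
C1: sp3 ✓
C2: sp2
C3: sp
C4: sp2
C5: sp
C6: sp
C7: sp3 ✓
C8: sp2
C9: sp2
C10: sp3 ✓
C11: sp3 ✓
C12: sp3 ✓
C13: sp3 ✓
6 carbons are sp3.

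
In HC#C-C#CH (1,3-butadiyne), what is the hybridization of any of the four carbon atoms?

sp

Every carbon is part of a C≡C triple bond: two σ regions → sp.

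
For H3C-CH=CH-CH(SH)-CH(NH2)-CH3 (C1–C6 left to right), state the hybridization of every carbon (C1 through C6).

C1 sp3, C2 sp2, C3 sp2, C4 sp3, C5 sp3, C6 sp3

C1 carries 4 σ bonds, giving a steric number of 4, so it is sp3.
C2 has 3 σ bonds, plus one π bond: steric number 3 → sp2.
C3: 3 σ bonds, plus one π bond — 3 electron domains, sp2.
C4 has 4 σ bonds: steric number 4 → sp3.
C5 — 4 σ bonds. Steric number 4, so sp3.
C6 carries 4 σ bonds, giving a steric number of 4, so it is sp3.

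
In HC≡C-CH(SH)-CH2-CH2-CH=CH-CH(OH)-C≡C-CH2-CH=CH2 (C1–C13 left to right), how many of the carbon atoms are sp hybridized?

C1: sp ✓
C2: sp ✓
C3: sp3
C4: sp3
C5: sp3
C6: sp2
C7: sp2
C8: sp3
C9: sp ✓
C10: sp ✓
C11: sp3
C12: sp2
C13: sp2
C1, C2, C9, C10 → 4 sp carbons.

4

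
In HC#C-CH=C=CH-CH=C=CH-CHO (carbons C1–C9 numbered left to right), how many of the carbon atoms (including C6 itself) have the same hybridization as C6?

5

C6 is sp2 (one π bond).
C1: sp
C2: sp
C3: sp2 ✓
C4: sp
C5: sp2 ✓
C6: sp2 ✓
C7: sp
C8: sp2 ✓
C9: sp2 ✓
5 carbons are sp2.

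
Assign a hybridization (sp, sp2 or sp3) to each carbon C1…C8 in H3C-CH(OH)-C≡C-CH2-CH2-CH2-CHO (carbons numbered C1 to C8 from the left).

C1 is sp3: 4 σ bonds, 4 electron-density regions.
C2 (4 σ bonds) has steric number 4: sp3.
C3 is sp: 2 σ bonds, plus two π bonds, 2 electron-density regions.
C4 carries 2 σ bonds, plus two π bonds, giving a steric number of 2, so it is sp.
C5 carries 4 σ bonds, giving a steric number of 4, so it is sp3.
C6 carries 4 σ bonds, giving a steric number of 4, so it is sp3.
C7 carries 4 σ bonds, giving a steric number of 4, so it is sp3.
C8: 3 σ bonds, plus one π bond; 3 regions of electron density → sp2.

C1 sp3, C2 sp3, C3 sp, C4 sp, C5 sp3, C6 sp3, C7 sp3, C8 sp2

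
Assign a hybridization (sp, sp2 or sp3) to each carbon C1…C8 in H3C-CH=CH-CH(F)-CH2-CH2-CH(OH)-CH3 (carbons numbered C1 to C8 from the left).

C1 sp3, C2 sp2, C3 sp2, C4 sp3, C5 sp3, C6 sp3, C7 sp3, C8 sp3

C1: 4 σ bonds — 4 electron domains, sp3.
C2 carries 3 σ bonds, plus one π bond, giving a steric number of 3, so it is sp2.
C3 is sp2: 3 σ bonds, plus one π bond, 3 electron-density regions.
C4 carries 4 σ bonds, giving a steric number of 4, so it is sp3.
C5: 4 σ bonds — 4 electron domains, sp3.
C6 (4 σ bonds) has steric number 4: sp3.
C7: 4 σ bonds — 4 electron domains, sp3.
C8 has 4 σ bonds: steric number 4 → sp3.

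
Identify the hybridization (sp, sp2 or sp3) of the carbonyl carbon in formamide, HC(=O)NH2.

sp²

The carbonyl carbon has 3 σ bonds, plus one π bond: steric number 3 → sp2.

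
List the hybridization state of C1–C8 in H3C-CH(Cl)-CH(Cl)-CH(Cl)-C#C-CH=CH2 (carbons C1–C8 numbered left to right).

C1 sp3, C2 sp3, C3 sp3, C4 sp3, C5 sp, C6 sp, C7 sp2, C8 sp2

C1 — 4 σ bonds. Steric number 4, so sp3.
C2 has 4 σ bonds: steric number 4 → sp3.
C3: 4 σ bonds; 4 regions of electron density → sp3.
C4 carries 4 σ bonds, giving a steric number of 4, so it is sp3.
C5: 2 σ bonds, plus two π bonds — 2 electron domains, sp.
C6 — 2 σ bonds, plus two π bonds. Steric number 2, so sp.
C7: 3 σ bonds, plus one π bond — 3 electron domains, sp2.
C8 (3 σ bonds, plus one π bond) has steric number 3: sp2.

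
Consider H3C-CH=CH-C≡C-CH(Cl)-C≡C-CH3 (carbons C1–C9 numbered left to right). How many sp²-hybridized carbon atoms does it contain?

2

C1: sp3
C2: sp2 ✓
C3: sp2 ✓
C4: sp
C5: sp
C6: sp3
C7: sp
C8: sp
C9: sp3
C2, C3 → 2 sp2 carbons.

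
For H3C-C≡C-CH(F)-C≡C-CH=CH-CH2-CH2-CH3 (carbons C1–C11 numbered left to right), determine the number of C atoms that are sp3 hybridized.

5

C1: sp3 ✓
C2: sp
C3: sp
C4: sp3 ✓
C5: sp
C6: sp
C7: sp2
C8: sp2
C9: sp3 ✓
C10: sp3 ✓
C11: sp3 ✓
C1, C4, C9, C10, C11 → 5 sp3 carbons.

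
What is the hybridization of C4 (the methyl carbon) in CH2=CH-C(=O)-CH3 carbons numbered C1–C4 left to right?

sp3

C4 (the methyl carbon) (4 σ bonds) has steric number 4: sp3.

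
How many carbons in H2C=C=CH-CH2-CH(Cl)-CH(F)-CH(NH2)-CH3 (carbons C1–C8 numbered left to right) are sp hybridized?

1

C1: sp2
C2: sp ✓
C3: sp2
C4: sp3
C5: sp3
C6: sp3
C7: sp3
C8: sp3
C2 → 1 sp carbon.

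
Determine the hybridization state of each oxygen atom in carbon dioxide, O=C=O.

sp²

One σ bond + two lone pairs = steric number 3 → sp2.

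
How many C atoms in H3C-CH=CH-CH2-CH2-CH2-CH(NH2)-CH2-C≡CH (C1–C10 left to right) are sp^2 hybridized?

C1: sp3
C2: sp2 ✓
C3: sp2 ✓
C4: sp3
C5: sp3
C6: sp3
C7: sp3
C8: sp3
C9: sp
C10: sp
C2, C3 → 2 sp2 carbons.

2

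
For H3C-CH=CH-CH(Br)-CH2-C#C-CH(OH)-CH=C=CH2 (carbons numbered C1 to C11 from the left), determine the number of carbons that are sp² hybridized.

C1: sp3
C2: sp2 ✓
C3: sp2 ✓
C4: sp3
C5: sp3
C6: sp
C7: sp
C8: sp3
C9: sp2 ✓
C10: sp
C11: sp2 ✓
C2, C3, C9, C11 → 4 sp2 carbons.

4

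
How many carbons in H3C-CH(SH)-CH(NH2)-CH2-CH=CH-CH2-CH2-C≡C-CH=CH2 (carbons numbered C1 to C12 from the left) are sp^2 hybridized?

C1: sp3
C2: sp3
C3: sp3
C4: sp3
C5: sp2 ✓
C6: sp2 ✓
C7: sp3
C8: sp3
C9: sp
C10: sp
C11: sp2 ✓
C12: sp2 ✓
C5, C6, C11, C12 → 4 sp2 carbons.

4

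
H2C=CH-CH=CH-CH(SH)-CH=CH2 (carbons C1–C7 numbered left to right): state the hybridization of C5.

sp³

C5: 4 σ bonds; 4 regions of electron density → sp3.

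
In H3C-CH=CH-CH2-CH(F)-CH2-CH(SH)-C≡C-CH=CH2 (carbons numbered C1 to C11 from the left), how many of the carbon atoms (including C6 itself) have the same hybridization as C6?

5

C6 is sp3 (only σ bonds).
C1: sp3 ✓
C2: sp2
C3: sp2
C4: sp3 ✓
C5: sp3 ✓
C6: sp3 ✓
C7: sp3 ✓
C8: sp
C9: sp
C10: sp2
C11: sp2
5 carbons are sp3.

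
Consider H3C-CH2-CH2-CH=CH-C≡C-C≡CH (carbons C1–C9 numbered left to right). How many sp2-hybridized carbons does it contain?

2

C1: sp3
C2: sp3
C3: sp3
C4: sp2 ✓
C5: sp2 ✓
C6: sp
C7: sp
C8: sp
C9: sp
C4, C5 → 2 sp2 carbons.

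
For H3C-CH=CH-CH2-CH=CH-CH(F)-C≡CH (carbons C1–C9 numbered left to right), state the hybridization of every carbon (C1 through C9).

C1 sp3, C2 sp2, C3 sp2, C4 sp3, C5 sp2, C6 sp2, C7 sp3, C8 sp, C9 sp

C1 is sp3: 4 σ bonds, 4 electron-density regions.
C2: 3 σ bonds, plus one π bond; 3 regions of electron density → sp2.
C3 carries 3 σ bonds, plus one π bond, giving a steric number of 3, so it is sp2.
C4 is sp3: 4 σ bonds, 4 electron-density regions.
C5 has 3 σ bonds, plus one π bond: steric number 3 → sp2.
C6 carries 3 σ bonds, plus one π bond, giving a steric number of 3, so it is sp2.
C7 carries 4 σ bonds, giving a steric number of 4, so it is sp3.
C8: 2 σ bonds, plus two π bonds; 2 regions of electron density → sp.
C9: 2 σ bonds, plus two π bonds; 2 regions of electron density → sp.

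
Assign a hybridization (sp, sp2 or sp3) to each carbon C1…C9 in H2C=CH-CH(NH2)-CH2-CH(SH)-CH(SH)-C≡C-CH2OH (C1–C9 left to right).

C1 has 3 σ bonds, plus one π bond: steric number 3 → sp2.
C2 is sp2: 3 σ bonds, plus one π bond, 3 electron-density regions.
C3 has 4 σ bonds: steric number 4 → sp3.
C4 carries 4 σ bonds, giving a steric number of 4, so it is sp3.
C5 has 4 σ bonds: steric number 4 → sp3.
C6: 4 σ bonds; 4 regions of electron density → sp3.
C7 carries 2 σ bonds, plus two π bonds, giving a steric number of 2, so it is sp.
C8 is sp: 2 σ bonds, plus two π bonds, 2 electron-density regions.
C9: 4 σ bonds — 4 electron domains, sp3.

C1 sp2, C2 sp2, C3 sp3, C4 sp3, C5 sp3, C6 sp3, C7 sp, C8 sp, C9 sp3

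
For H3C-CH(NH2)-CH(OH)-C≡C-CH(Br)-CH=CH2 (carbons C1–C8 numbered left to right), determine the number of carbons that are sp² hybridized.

2

C1: sp3
C2: sp3
C3: sp3
C4: sp
C5: sp
C6: sp3
C7: sp2 ✓
C8: sp2 ✓
C7, C8 → 2 sp2 carbons.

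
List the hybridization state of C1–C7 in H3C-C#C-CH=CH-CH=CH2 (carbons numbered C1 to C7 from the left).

C1 carries 4 σ bonds, giving a steric number of 4, so it is sp3.
C2 has 2 σ bonds, plus two π bonds: steric number 2 → sp.
C3: 2 σ bonds, plus two π bonds — 2 electron domains, sp.
C4: 3 σ bonds, plus one π bond; 3 regions of electron density → sp2.
C5 carries 3 σ bonds, plus one π bond, giving a steric number of 3, so it is sp2.
C6 — 3 σ bonds, plus one π bond. Steric number 3, so sp2.
C7: 3 σ bonds, plus one π bond — 3 electron domains, sp2.

C1 sp3, C2 sp, C3 sp, C4 sp2, C5 sp2, C6 sp2, C7 sp2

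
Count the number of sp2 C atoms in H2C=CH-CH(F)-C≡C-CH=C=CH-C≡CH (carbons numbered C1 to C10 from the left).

C1: sp2 ✓
C2: sp2 ✓
C3: sp3
C4: sp
C5: sp
C6: sp2 ✓
C7: sp
C8: sp2 ✓
C9: sp
C10: sp
C1, C2, C6, C8 → 4 sp2 carbons.

4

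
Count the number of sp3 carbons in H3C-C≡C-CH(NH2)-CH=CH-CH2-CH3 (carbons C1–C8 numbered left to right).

4

C1: sp3 ✓
C2: sp
C3: sp
C4: sp3 ✓
C5: sp2
C6: sp2
C7: sp3 ✓
C8: sp3 ✓
C1, C4, C7, C8 → 4 sp3 carbons.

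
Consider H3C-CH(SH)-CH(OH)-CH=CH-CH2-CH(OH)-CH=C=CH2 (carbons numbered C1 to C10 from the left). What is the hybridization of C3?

sp^3

C3 has 4 σ bonds: steric number 4 → sp3.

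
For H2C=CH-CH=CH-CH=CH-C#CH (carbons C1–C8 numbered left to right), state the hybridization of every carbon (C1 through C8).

C1 is sp2: 3 σ bonds, plus one π bond, 3 electron-density regions.
C2: 3 σ bonds, plus one π bond; 3 regions of electron density → sp2.
C3 (3 σ bonds, plus one π bond) has steric number 3: sp2.
C4: 3 σ bonds, plus one π bond; 3 regions of electron density → sp2.
C5 has 3 σ bonds, plus one π bond: steric number 3 → sp2.
C6 has 3 σ bonds, plus one π bond: steric number 3 → sp2.
C7 has 2 σ bonds, plus two π bonds: steric number 2 → sp.
C8 is sp: 2 σ bonds, plus two π bonds, 2 electron-density regions.

C1 sp2, C2 sp2, C3 sp2, C4 sp2, C5 sp2, C6 sp2, C7 sp, C8 sp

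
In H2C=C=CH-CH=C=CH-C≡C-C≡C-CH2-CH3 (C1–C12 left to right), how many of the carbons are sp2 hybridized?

4

C1: sp2 ✓
C2: sp
C3: sp2 ✓
C4: sp2 ✓
C5: sp
C6: sp2 ✓
C7: sp
C8: sp
C9: sp
C10: sp
C11: sp3
C12: sp3
C1, C3, C4, C6 → 4 sp2 carbons.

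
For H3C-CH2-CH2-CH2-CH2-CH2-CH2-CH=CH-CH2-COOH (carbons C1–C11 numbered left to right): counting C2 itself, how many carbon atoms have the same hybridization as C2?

8

C2 is sp3 (only σ bonds).
C1: sp3 ✓
C2: sp3 ✓
C3: sp3 ✓
C4: sp3 ✓
C5: sp3 ✓
C6: sp3 ✓
C7: sp3 ✓
C8: sp2
C9: sp2
C10: sp3 ✓
C11: sp2
8 carbons are sp3.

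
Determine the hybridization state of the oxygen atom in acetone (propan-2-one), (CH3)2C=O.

sp²

One σ bond + two lone pairs = steric number 3 → sp2.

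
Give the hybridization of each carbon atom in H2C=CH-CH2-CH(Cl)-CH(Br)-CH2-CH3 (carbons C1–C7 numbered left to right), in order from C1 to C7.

C1 is sp2: 3 σ bonds, plus one π bond, 3 electron-density regions.
C2 — 3 σ bonds, plus one π bond. Steric number 3, so sp2.
C3 — 4 σ bonds. Steric number 4, so sp3.
C4 carries 4 σ bonds, giving a steric number of 4, so it is sp3.
C5: 4 σ bonds — 4 electron domains, sp3.
C6 carries 4 σ bonds, giving a steric number of 4, so it is sp3.
C7 is sp3: 4 σ bonds, 4 electron-density regions.

C1 sp2, C2 sp2, C3 sp3, C4 sp3, C5 sp3, C6 sp3, C7 sp3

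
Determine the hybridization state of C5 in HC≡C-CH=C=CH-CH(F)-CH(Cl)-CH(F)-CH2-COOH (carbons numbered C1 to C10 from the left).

sp^2

C5: 3 σ bonds, plus one π bond — 3 electron domains, sp2.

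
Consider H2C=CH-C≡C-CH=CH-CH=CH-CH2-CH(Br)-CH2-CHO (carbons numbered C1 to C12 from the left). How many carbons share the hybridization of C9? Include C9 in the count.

3

C9 is sp3 (only σ bonds).
C1: sp2
C2: sp2
C3: sp
C4: sp
C5: sp2
C6: sp2
C7: sp2
C8: sp2
C9: sp3 ✓
C10: sp3 ✓
C11: sp3 ✓
C12: sp2
3 carbons are sp3.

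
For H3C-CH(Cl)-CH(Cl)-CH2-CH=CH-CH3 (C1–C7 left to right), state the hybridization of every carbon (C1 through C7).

C1: 4 σ bonds; 4 regions of electron density → sp3.
C2: 4 σ bonds; 4 regions of electron density → sp3.
C3: 4 σ bonds — 4 electron domains, sp3.
C4 — 4 σ bonds. Steric number 4, so sp3.
C5 is sp2: 3 σ bonds, plus one π bond, 3 electron-density regions.
C6: 3 σ bonds, plus one π bond — 3 electron domains, sp2.
C7 — 4 σ bonds. Steric number 4, so sp3.

C1 sp3, C2 sp3, C3 sp3, C4 sp3, C5 sp2, C6 sp2, C7 sp3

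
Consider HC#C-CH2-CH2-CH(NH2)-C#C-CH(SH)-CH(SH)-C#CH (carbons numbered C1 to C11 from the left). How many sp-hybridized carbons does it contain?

6

C1: sp ✓
C2: sp ✓
C3: sp3
C4: sp3
C5: sp3
C6: sp ✓
C7: sp ✓
C8: sp3
C9: sp3
C10: sp ✓
C11: sp ✓
C1, C2, C6, C7, C10, C11 → 6 sp carbons.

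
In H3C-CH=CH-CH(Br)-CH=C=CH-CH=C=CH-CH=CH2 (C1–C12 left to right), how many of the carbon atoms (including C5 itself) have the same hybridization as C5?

8

C5 is sp2 (one π bond).
C1: sp3
C2: sp2 ✓
C3: sp2 ✓
C4: sp3
C5: sp2 ✓
C6: sp
C7: sp2 ✓
C8: sp2 ✓
C9: sp
C10: sp2 ✓
C11: sp2 ✓
C12: sp2 ✓
8 carbons are sp2.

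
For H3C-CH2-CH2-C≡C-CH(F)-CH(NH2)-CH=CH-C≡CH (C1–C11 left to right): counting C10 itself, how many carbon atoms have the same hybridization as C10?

4

C10 is sp (two π bonds).
C1: sp3
C2: sp3
C3: sp3
C4: sp ✓
C5: sp ✓
C6: sp3
C7: sp3
C8: sp2
C9: sp2
C10: sp ✓
C11: sp ✓
4 carbons are sp.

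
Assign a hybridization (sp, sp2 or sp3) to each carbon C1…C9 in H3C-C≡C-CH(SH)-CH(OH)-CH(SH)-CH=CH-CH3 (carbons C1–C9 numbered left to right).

C1 has 4 σ bonds: steric number 4 → sp3.
C2 carries 2 σ bonds, plus two π bonds, giving a steric number of 2, so it is sp.
C3 has 2 σ bonds, plus two π bonds: steric number 2 → sp.
C4 is sp3: 4 σ bonds, 4 electron-density regions.
C5: 4 σ bonds; 4 regions of electron density → sp3.
C6: 4 σ bonds; 4 regions of electron density → sp3.
C7 — 3 σ bonds, plus one π bond. Steric number 3, so sp2.
C8 (3 σ bonds, plus one π bond) has steric number 3: sp2.
C9 is sp3: 4 σ bonds, 4 electron-density regions.

C1 sp3, C2 sp, C3 sp, C4 sp3, C5 sp3, C6 sp3, C7 sp2, C8 sp2, C9 sp3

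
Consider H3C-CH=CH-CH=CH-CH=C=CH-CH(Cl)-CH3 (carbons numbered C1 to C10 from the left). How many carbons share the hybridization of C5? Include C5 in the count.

C5 is sp2 (one π bond).
C1: sp3
C2: sp2 ✓
C3: sp2 ✓
C4: sp2 ✓
C5: sp2 ✓
C6: sp2 ✓
C7: sp
C8: sp2 ✓
C9: sp3
C10: sp3
6 carbons are sp2.

6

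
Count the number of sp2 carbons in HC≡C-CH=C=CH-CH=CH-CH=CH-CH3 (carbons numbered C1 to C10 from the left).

6

C1: sp
C2: sp
C3: sp2 ✓
C4: sp
C5: sp2 ✓
C6: sp2 ✓
C7: sp2 ✓
C8: sp2 ✓
C9: sp2 ✓
C10: sp3
C3, C5, C6, C7, C8, C9 → 6 sp2 carbons.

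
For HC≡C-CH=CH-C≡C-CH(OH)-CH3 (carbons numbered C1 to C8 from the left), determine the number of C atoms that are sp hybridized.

4

C1: sp ✓
C2: sp ✓
C3: sp2
C4: sp2
C5: sp ✓
C6: sp ✓
C7: sp3
C8: sp3
C1, C2, C5, C6 → 4 sp carbons.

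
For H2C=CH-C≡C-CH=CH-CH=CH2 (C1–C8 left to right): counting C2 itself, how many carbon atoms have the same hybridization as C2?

C2 is sp2 (one π bond).
C1: sp2 ✓
C2: sp2 ✓
C3: sp
C4: sp
C5: sp2 ✓
C6: sp2 ✓
C7: sp2 ✓
C8: sp2 ✓
6 carbons are sp2.

6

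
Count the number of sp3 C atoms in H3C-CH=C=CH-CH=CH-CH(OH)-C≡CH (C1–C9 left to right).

C1: sp3 ✓
C2: sp2
C3: sp
C4: sp2
C5: sp2
C6: sp2
C7: sp3 ✓
C8: sp
C9: sp
C1, C7 → 2 sp3 carbons.

2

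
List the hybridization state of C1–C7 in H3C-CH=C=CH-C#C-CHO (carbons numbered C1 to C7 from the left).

C1 carries 4 σ bonds, giving a steric number of 4, so it is sp3.
C2 is sp2: 3 σ bonds, plus one π bond, 3 electron-density regions.
C3 has 2 σ bonds, plus two π bonds: steric number 2 → sp.
C4 (3 σ bonds, plus one π bond) has steric number 3: sp2.
C5 is sp: 2 σ bonds, plus two π bonds, 2 electron-density regions.
C6 is sp: 2 σ bonds, plus two π bonds, 2 electron-density regions.
C7: 3 σ bonds, plus one π bond; 3 regions of electron density → sp2.

C1 sp3, C2 sp2, C3 sp, C4 sp2, C5 sp, C6 sp, C7 sp2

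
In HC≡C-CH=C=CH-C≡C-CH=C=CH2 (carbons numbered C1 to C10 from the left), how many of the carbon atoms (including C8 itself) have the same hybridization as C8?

4

C8 is sp2 (one π bond).
C1: sp
C2: sp
C3: sp2 ✓
C4: sp
C5: sp2 ✓
C6: sp
C7: sp
C8: sp2 ✓
C9: sp
C10: sp2 ✓
4 carbons are sp2.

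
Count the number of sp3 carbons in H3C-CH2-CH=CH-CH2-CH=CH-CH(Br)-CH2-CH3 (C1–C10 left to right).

6

C1: sp3 ✓
C2: sp3 ✓
C3: sp2
C4: sp2
C5: sp3 ✓
C6: sp2
C7: sp2
C8: sp3 ✓
C9: sp3 ✓
C10: sp3 ✓
C1, C2, C5, C8, C9, C10 → 6 sp3 carbons.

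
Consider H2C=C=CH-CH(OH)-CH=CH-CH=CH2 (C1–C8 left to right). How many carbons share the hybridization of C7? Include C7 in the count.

6

C7 is sp2 (one π bond).
C1: sp2 ✓
C2: sp
C3: sp2 ✓
C4: sp3
C5: sp2 ✓
C6: sp2 ✓
C7: sp2 ✓
C8: sp2 ✓
6 carbons are sp2.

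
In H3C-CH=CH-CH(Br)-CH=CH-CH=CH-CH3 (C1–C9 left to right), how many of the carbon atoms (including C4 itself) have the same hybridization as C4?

C4 is sp3 (only σ bonds).
C1: sp3 ✓
C2: sp2
C3: sp2
C4: sp3 ✓
C5: sp2
C6: sp2
C7: sp2
C8: sp2
C9: sp3 ✓
3 carbons are sp3.

3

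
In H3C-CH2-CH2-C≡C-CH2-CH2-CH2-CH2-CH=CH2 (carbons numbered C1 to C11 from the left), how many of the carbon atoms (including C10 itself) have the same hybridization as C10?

C10 is sp2 (one π bond).
C1: sp3
C2: sp3
C3: sp3
C4: sp
C5: sp
C6: sp3
C7: sp3
C8: sp3
C9: sp3
C10: sp2 ✓
C11: sp2 ✓
2 carbons are sp2.

2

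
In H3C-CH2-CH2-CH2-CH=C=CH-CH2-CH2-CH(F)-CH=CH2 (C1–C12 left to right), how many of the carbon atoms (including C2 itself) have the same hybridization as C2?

7

C2 is sp3 (only σ bonds).
C1: sp3 ✓
C2: sp3 ✓
C3: sp3 ✓
C4: sp3 ✓
C5: sp2
C6: sp
C7: sp2
C8: sp3 ✓
C9: sp3 ✓
C10: sp3 ✓
C11: sp2
C12: sp2
7 carbons are sp3.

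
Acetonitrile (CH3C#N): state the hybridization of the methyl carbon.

sp3

The methyl carbon: 4 σ bonds; 4 regions of electron density → sp3.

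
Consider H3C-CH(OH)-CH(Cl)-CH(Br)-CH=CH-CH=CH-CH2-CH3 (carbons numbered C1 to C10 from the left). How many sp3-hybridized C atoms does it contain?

6

C1: sp3 ✓
C2: sp3 ✓
C3: sp3 ✓
C4: sp3 ✓
C5: sp2
C6: sp2
C7: sp2
C8: sp2
C9: sp3 ✓
C10: sp3 ✓
C1, C2, C3, C4, C9, C10 → 6 sp3 carbons.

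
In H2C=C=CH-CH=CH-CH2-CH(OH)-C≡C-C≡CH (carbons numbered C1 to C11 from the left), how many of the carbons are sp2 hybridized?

4

C1: sp2 ✓
C2: sp
C3: sp2 ✓
C4: sp2 ✓
C5: sp2 ✓
C6: sp3
C7: sp3
C8: sp
C9: sp
C10: sp
C11: sp
C1, C3, C4, C5 → 4 sp2 carbons.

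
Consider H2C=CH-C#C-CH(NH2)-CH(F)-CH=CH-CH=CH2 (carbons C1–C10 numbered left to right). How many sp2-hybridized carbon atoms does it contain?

6

C1: sp2 ✓
C2: sp2 ✓
C3: sp
C4: sp
C5: sp3
C6: sp3
C7: sp2 ✓
C8: sp2 ✓
C9: sp2 ✓
C10: sp2 ✓
C1, C2, C7, C8, C9, C10 → 6 sp2 carbons.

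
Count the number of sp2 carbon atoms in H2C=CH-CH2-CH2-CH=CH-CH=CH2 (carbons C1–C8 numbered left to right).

6

C1: sp2 ✓
C2: sp2 ✓
C3: sp3
C4: sp3
C5: sp2 ✓
C6: sp2 ✓
C7: sp2 ✓
C8: sp2 ✓
C1, C2, C5, C6, C7, C8 → 6 sp2 carbons.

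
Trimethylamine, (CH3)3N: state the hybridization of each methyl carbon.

Each methyl carbon is sp3: 4 σ bonds, 4 electron-density regions.

sp3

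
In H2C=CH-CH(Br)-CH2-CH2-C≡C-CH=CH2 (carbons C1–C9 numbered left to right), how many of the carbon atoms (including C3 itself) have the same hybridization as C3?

3

C3 is sp3 (only σ bonds).
C1: sp2
C2: sp2
C3: sp3 ✓
C4: sp3 ✓
C5: sp3 ✓
C6: sp
C7: sp
C8: sp2
C9: sp2
3 carbons are sp3.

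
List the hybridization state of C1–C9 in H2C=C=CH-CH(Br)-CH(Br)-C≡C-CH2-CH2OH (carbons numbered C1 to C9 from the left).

C1 sp2, C2 sp, C3 sp2, C4 sp3, C5 sp3, C6 sp, C7 sp, C8 sp3, C9 sp3

C1 has 3 σ bonds, plus one π bond: steric number 3 → sp2.
C2 carries 2 σ bonds, plus two π bonds, giving a steric number of 2, so it is sp.
C3 (3 σ bonds, plus one π bond) has steric number 3: sp2.
C4 (4 σ bonds) has steric number 4: sp3.
C5: 4 σ bonds — 4 electron domains, sp3.
C6 (2 σ bonds, plus two π bonds) has steric number 2: sp.
C7 has 2 σ bonds, plus two π bonds: steric number 2 → sp.
C8 has 4 σ bonds: steric number 4 → sp3.
C9 (4 σ bonds) has steric number 4: sp3.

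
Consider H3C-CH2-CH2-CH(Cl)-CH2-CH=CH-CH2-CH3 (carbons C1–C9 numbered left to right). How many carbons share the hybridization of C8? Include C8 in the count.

C8 is sp3 (only σ bonds).
C1: sp3 ✓
C2: sp3 ✓
C3: sp3 ✓
C4: sp3 ✓
C5: sp3 ✓
C6: sp2
C7: sp2
C8: sp3 ✓
C9: sp3 ✓
7 carbons are sp3.

7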